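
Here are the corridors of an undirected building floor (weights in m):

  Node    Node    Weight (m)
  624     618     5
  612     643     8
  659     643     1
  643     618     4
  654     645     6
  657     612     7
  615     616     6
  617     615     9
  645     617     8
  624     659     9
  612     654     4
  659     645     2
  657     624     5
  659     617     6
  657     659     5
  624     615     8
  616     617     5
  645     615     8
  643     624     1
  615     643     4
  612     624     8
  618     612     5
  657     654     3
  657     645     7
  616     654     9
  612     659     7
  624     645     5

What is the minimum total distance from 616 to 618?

14 m

Candidate routes:
616–615–643–618: 6+4+4 = 14
616–617–659–643–618: 5+6+1+4 = 16
616–615–643–624–618: 6+4+1+5 = 16
The minimum is 14 m via 616–615–643–618.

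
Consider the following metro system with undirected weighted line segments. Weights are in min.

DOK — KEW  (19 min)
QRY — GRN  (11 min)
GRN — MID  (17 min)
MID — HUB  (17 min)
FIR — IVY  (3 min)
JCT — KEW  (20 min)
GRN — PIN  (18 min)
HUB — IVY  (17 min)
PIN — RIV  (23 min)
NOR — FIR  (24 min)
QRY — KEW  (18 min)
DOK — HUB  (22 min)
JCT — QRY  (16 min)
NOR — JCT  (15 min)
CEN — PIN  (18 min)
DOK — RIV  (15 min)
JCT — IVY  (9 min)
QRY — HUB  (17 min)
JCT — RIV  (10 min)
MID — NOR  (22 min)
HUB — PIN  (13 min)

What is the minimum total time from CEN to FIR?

Compare a few routes:
CEN–PIN–HUB–QRY–JCT–IVY–FIR: 18+13+17+16+9+3 = 76
CEN–PIN–RIV–JCT–IVY–FIR: 18+23+10+9+3 = 63
CEN–PIN–HUB–IVY–FIR: 18+13+17+3 = 51
CEN–PIN–GRN–QRY–JCT–IVY–FIR: 18+18+11+16+9+3 = 75
Cheapest is CEN–PIN–HUB–IVY–FIR at 51 min.

51 min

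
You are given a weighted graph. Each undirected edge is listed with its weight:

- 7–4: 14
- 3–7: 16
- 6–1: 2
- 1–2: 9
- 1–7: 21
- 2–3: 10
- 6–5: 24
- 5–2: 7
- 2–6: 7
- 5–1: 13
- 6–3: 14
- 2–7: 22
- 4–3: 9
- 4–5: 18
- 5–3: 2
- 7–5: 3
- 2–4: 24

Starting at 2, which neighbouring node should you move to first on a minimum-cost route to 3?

5

Candidate routes:
2–3: 10 = 10
2–5–3: 7+2 = 9
Cheapest is 2–5–3 at 9.
So from 2 the first move is to 5.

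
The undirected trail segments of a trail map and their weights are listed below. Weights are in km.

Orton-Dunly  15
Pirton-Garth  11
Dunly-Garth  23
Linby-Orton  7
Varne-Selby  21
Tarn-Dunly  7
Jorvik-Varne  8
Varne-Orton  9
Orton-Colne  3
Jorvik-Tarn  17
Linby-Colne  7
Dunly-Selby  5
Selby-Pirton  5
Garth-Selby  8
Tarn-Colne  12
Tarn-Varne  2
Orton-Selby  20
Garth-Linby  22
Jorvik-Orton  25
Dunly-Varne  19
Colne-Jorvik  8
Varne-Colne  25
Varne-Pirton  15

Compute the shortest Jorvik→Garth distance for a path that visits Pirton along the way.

Shortest Jorvik→Pirton: Jorvik–Varne–Pirton = 23
Best Pirton to Garth: Pirton–Garth costing 11
Total via Pirton: 23 + 11 = 34 km.

34 km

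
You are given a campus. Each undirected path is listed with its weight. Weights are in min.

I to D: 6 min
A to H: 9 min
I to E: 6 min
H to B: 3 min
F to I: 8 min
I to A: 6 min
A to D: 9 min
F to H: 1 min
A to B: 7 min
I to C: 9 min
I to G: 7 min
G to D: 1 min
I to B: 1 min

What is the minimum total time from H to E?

10 min

Compare a few routes:
H - B - A - I - E: 3+7+6+6 = 22
H - B - I - E: 3+1+6 = 10
H - F - I - E: 1+8+6 = 15
H - A - I - E: 9+6+6 = 21
The minimum is 10 min via H - B - I - E.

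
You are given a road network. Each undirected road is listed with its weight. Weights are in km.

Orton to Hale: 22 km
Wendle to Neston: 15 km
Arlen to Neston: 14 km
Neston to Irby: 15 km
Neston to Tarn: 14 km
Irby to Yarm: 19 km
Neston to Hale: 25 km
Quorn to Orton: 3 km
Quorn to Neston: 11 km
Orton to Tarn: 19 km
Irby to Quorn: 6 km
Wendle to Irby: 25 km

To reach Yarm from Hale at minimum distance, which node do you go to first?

Orton

Candidate routes:
Hale - Neston - Irby - Yarm: 25+15+19 = 59
Hale - Orton - Quorn - Irby - Yarm: 22+3+6+19 = 50
Cheapest is Hale - Orton - Quorn - Irby - Yarm at 50 km.
So from Hale the first move is to Orton.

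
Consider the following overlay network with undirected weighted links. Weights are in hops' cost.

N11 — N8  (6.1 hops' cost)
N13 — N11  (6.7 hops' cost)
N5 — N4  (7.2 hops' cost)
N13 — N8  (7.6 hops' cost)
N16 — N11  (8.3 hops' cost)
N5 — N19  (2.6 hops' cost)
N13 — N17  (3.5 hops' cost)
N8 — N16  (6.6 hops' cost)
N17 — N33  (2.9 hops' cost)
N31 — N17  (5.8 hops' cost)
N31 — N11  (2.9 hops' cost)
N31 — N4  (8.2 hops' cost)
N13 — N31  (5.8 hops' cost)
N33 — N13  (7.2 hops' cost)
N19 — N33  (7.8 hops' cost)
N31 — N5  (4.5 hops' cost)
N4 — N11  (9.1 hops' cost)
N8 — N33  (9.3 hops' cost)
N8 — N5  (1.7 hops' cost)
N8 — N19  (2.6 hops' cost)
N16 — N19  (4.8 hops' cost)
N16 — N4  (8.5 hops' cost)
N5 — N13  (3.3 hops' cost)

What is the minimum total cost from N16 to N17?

14.2 hops' cost

Enumerating some paths:
N16 → N19 → N8 → N5 → N13 → N17: 4.8+2.6+1.7+3.3+3.5 = 15.9
N16 → N19 → N5 → N13 → N17: 4.8+2.6+3.3+3.5 = 14.2
N16 → N8 → N5 → N13 → N17: 6.6+1.7+3.3+3.5 = 15.1
N16 → N19 → N33 → N17: 4.8+7.8+2.9 = 15.5
Cheapest is N16 → N19 → N5 → N13 → N17 at 14.2 hops' cost.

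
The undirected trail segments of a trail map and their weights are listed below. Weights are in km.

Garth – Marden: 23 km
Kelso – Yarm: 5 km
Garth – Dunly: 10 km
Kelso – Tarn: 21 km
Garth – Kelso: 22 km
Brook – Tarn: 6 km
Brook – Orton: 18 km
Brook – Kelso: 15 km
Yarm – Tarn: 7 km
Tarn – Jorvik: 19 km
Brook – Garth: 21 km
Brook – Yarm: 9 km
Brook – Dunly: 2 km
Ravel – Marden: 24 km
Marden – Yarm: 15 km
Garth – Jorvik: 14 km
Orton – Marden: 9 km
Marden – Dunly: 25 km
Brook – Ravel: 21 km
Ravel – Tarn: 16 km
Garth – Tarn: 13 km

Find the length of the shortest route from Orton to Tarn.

24 km

Candidate routes:
Orton - Marden - Yarm - Tarn: 9+15+7 = 31
Orton - Brook - Tarn: 18+6 = 24
The minimum is 24 km via Orton - Brook - Tarn.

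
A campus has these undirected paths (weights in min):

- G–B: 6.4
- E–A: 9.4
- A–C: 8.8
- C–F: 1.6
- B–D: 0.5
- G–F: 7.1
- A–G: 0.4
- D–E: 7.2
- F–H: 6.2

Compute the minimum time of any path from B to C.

Settle nodes by increasing distance from B:
B: 0
D: 0.5  (via B)
G: 6.4  (via B)
A: 6.8  (via G)
E: 7.7  (via D)
F: 13.5  (via G)
C: 15.1  (via F)
Shortest route: B–G–F–C = 15.1 min.

15.1 min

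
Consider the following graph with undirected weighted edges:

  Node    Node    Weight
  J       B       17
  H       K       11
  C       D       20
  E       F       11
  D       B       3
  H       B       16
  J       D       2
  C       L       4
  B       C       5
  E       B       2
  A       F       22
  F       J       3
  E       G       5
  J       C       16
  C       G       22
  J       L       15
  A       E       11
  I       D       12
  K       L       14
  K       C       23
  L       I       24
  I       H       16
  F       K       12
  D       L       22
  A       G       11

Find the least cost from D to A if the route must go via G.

Best D to G: D–B–E–G costing 10
Best G to A: G–A costing 11
Total via G: 10 + 11 = 21.

21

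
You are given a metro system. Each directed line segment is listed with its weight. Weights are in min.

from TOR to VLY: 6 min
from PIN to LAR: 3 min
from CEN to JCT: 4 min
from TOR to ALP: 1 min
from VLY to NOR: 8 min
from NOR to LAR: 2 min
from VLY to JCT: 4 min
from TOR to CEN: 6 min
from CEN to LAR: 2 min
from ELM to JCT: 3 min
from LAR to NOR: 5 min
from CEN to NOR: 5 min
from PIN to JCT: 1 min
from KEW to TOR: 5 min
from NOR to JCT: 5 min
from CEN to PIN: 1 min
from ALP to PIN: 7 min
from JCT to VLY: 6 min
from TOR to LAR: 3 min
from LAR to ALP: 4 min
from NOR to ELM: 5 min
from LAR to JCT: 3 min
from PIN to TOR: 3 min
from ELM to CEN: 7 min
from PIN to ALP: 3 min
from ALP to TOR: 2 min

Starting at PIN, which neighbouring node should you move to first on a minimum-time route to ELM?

LAR

Candidate routes:
PIN - LAR - NOR - ELM: 3+5+5 = 13
PIN - TOR - LAR - NOR - ELM: 3+3+5+5 = 16
The minimum is 13 min via PIN - LAR - NOR - ELM.
So from PIN the first move is to LAR.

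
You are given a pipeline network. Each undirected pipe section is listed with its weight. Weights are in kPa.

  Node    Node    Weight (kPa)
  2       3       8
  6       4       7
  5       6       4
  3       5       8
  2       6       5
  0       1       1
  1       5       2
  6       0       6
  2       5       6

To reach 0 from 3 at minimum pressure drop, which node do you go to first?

Compare a few routes:
3–5–6–0: 8+4+6 = 18
3–2–5–1–0: 8+6+2+1 = 17
3–5–1–0: 8+2+1 = 11
3–2–6–0: 8+5+6 = 19
Cheapest is 3–5–1–0 at 11 kPa.
So from 3 the first move is to 5.

5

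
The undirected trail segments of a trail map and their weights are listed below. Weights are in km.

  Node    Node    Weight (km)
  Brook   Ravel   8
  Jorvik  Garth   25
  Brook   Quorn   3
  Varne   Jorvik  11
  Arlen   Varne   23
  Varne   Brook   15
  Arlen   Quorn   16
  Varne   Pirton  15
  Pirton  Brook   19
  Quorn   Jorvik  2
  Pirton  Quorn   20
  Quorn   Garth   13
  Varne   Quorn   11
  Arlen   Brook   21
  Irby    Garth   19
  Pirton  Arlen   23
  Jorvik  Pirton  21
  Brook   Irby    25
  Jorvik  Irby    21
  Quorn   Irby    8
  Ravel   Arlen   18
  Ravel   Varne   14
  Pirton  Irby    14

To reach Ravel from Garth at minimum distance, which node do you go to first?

Quorn

Compare a few routes:
Garth–Quorn–Brook–Ravel: 13+3+8 = 24
Garth–Jorvik–Quorn–Brook–Ravel: 25+2+3+8 = 38
Garth–Quorn–Varne–Ravel: 13+11+14 = 38
Cheapest is Garth–Quorn–Brook–Ravel at 24 km.
So from Garth the first move is to Quorn.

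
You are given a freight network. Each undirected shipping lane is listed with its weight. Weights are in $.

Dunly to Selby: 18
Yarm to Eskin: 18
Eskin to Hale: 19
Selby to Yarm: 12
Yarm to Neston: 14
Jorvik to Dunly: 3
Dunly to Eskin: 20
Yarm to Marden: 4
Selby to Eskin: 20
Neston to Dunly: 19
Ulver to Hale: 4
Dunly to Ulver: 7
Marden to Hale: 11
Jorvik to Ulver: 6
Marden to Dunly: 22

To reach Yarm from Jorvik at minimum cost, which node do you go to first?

Ulver

Enumerating some paths:
Jorvik - Dunly - Marden - Yarm: 3+22+4 = 29
Jorvik - Dunly - Ulver - Hale - Marden - Yarm: 3+7+4+11+4 = 29
Jorvik - Ulver - Hale - Marden - Yarm: 6+4+11+4 = 25
Jorvik - Dunly - Selby - Yarm: 3+18+12 = 33
Cheapest is Jorvik - Ulver - Hale - Marden - Yarm at $25.
So from Jorvik the first move is to Ulver.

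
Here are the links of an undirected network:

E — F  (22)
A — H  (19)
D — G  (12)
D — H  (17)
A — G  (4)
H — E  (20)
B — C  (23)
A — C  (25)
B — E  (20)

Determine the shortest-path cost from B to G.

52

Settle nodes by increasing distance from B:
B: 0
E: 20  (via B)
C: 23  (via B)
H: 40  (via E)
F: 42  (via E)
A: 48  (via C)
G: 52  (via A)
Shortest route: B → C → A → G = 52.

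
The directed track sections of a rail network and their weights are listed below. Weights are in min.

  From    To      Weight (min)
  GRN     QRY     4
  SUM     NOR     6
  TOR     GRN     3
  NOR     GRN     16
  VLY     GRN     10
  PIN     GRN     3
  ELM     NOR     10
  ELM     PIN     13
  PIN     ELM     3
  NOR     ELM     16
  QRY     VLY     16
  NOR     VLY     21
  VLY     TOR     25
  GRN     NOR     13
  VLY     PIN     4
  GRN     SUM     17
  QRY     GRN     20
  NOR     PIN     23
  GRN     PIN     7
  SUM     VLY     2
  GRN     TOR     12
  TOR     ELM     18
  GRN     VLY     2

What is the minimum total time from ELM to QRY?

20 min

Compare a few routes:
ELM → NOR → VLY → PIN → GRN → QRY: 10+21+4+3+4 = 42
ELM → PIN → GRN → QRY: 13+3+4 = 20
ELM → NOR → PIN → GRN → QRY: 10+23+3+4 = 40
ELM → NOR → GRN → QRY: 10+16+4 = 30
The minimum is 20 min via ELM → PIN → GRN → QRY.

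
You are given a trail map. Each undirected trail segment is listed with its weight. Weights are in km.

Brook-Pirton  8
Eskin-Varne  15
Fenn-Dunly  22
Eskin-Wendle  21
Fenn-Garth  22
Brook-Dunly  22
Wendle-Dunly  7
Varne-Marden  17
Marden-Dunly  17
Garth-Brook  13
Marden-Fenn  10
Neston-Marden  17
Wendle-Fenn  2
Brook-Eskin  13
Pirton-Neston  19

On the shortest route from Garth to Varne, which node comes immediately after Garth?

Enumerating some paths:
Garth–Fenn–Wendle–Dunly–Marden–Varne: 22+2+7+17+17 = 65
Garth–Fenn–Wendle–Eskin–Varne: 22+2+21+15 = 60
Garth–Brook–Eskin–Varne: 13+13+15 = 41
Garth–Fenn–Marden–Varne: 22+10+17 = 49
Cheapest is Garth–Brook–Eskin–Varne at 41 km.
So from Garth the first move is to Brook.

Brook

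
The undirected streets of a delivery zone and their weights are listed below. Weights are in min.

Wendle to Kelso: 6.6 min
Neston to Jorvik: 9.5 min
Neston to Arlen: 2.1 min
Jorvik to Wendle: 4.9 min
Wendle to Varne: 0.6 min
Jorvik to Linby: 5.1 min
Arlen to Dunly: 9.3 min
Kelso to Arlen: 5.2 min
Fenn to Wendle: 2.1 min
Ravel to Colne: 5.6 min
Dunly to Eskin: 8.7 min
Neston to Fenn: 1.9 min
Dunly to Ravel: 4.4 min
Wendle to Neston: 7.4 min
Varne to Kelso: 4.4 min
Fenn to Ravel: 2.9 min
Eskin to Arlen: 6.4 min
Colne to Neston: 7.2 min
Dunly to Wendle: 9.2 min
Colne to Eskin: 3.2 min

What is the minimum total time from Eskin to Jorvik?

Settle nodes by increasing distance from Eskin:
Eskin: 0
Colne: 3.2  (via Eskin)
Arlen: 6.4  (via Eskin)
Neston: 8.5  (via Arlen)
Dunly: 8.7  (via Eskin)
Ravel: 8.8  (via Colne)
Fenn: 10.4  (via Neston)
Kelso: 11.6  (via Arlen)
Wendle: 12.5  (via Fenn)
Varne: 13.1  (via Wendle)
Jorvik: 17.4  (via Wendle)
Shortest route: Eskin → Arlen → Neston → Fenn → Wendle → Jorvik = 17.4 min.

17.4 min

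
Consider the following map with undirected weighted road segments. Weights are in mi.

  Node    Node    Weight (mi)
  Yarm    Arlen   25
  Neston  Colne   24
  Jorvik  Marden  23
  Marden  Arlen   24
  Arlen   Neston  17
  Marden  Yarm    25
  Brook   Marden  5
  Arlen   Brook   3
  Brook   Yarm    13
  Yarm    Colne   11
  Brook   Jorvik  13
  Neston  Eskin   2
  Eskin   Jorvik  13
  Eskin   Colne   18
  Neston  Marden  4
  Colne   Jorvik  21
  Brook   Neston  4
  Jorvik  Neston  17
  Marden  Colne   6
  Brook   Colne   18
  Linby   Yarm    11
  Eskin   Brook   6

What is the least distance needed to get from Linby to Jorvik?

37 mi

Running Dijkstra from Linby:
Linby: 0
Yarm: 11  (via Linby)
Colne: 22  (via Yarm)
Brook: 24  (via Yarm)
Arlen: 27  (via Brook)
Marden: 28  (via Colne)
Neston: 28  (via Brook)
Eskin: 30  (via Brook)
Jorvik: 37  (via Brook)
Shortest route: Linby → Yarm → Brook → Jorvik = 37 mi.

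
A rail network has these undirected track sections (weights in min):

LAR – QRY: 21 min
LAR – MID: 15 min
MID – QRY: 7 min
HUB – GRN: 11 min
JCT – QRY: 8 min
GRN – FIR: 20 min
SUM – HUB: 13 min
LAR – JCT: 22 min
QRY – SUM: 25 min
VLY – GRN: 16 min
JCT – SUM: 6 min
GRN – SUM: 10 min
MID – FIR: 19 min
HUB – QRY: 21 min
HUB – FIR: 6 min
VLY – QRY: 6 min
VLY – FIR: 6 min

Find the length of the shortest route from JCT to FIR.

20 min

Enumerating some paths:
JCT → SUM → GRN → HUB → FIR: 6+10+11+6 = 33
JCT → SUM → HUB → FIR: 6+13+6 = 25
JCT → QRY → VLY → FIR: 8+6+6 = 20
JCT → QRY → MID → FIR: 8+7+19 = 34
Cheapest is JCT → QRY → VLY → FIR at 20 min.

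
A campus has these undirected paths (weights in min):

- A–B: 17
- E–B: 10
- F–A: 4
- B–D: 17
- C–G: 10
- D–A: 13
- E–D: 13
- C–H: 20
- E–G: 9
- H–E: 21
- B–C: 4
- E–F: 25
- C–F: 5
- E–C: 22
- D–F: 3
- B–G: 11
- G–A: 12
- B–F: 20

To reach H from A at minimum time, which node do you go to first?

Compare a few routes:
A → F → C → H: 4+5+20 = 29
A → D → F → C → H: 13+3+5+20 = 41
The minimum is 29 min via A → F → C → H.
So from A the first move is to F.

F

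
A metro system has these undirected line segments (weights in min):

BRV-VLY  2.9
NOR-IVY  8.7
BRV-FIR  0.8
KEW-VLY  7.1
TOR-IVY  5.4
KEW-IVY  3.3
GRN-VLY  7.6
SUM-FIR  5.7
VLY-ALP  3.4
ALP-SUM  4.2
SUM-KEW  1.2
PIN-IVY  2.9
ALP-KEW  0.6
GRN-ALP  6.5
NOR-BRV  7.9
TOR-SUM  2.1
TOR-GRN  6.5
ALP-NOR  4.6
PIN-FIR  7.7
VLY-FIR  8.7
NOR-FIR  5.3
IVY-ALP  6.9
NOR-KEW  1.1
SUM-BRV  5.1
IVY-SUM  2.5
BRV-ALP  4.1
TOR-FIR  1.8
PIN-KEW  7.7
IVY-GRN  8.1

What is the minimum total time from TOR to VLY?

Enumerating some paths:
TOR–SUM–BRV–VLY: 2.1+5.1+2.9 = 10.1
TOR–SUM–KEW–ALP–VLY: 2.1+1.2+0.6+3.4 = 7.3
TOR–FIR–BRV–VLY: 1.8+0.8+2.9 = 5.5
TOR–SUM–ALP–VLY: 2.1+4.2+3.4 = 9.7
Cheapest is TOR–FIR–BRV–VLY at 5.5 min.

5.5 min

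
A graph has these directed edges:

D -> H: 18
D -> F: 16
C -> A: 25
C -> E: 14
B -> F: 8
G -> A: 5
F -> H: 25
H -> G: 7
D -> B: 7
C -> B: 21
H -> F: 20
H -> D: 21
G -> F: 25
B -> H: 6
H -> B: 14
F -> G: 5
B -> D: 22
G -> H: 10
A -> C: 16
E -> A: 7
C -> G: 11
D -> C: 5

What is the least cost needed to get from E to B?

44

Enumerating some paths:
E → A → C → G → H → B: 7+16+11+10+14 = 58
E → A → C → B: 7+16+21 = 44
E → A → C → G → H → D → B: 7+16+11+10+21+7 = 72
The minimum is 44 via E → A → C → B.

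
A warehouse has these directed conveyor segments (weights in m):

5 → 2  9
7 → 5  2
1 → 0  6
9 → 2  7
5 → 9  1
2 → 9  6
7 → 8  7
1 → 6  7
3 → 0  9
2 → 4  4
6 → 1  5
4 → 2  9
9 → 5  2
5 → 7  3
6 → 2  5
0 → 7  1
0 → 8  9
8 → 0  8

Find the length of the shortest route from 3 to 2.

20 m

Shortest distances from 3:
3: 0
0: 9  (via 3)
7: 10  (via 0)
5: 12  (via 7)
9: 13  (via 5)
8: 17  (via 7)
2: 20  (via 9)
Shortest route: 3–0–7–5–9–2 = 20 m.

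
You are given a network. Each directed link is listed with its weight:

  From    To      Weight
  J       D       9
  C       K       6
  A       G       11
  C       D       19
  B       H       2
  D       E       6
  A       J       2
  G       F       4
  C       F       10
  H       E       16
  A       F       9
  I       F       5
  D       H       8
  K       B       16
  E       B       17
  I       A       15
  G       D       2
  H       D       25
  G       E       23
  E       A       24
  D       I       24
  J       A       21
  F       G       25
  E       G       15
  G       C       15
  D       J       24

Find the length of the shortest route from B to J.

44

Running Dijkstra from B:
B: 0
H: 2  (via B)
E: 18  (via H)
D: 27  (via H)
G: 33  (via E)
F: 37  (via G)
A: 42  (via E)
J: 44  (via A)
Shortest route: B → H → E → A → J = 44.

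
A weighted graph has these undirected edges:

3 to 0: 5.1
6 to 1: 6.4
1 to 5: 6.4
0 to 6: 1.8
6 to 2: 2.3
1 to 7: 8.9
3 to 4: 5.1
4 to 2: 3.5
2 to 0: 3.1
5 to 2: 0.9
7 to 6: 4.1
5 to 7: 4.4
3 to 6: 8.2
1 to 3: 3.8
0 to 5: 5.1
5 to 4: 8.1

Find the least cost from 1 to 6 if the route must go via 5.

9.6

Shortest 1→5: 1 → 5 = 6.4
Best 5 to 6: 5 → 2 → 6 costing 3.2
Total via 5: 6.4 + 3.2 = 9.6.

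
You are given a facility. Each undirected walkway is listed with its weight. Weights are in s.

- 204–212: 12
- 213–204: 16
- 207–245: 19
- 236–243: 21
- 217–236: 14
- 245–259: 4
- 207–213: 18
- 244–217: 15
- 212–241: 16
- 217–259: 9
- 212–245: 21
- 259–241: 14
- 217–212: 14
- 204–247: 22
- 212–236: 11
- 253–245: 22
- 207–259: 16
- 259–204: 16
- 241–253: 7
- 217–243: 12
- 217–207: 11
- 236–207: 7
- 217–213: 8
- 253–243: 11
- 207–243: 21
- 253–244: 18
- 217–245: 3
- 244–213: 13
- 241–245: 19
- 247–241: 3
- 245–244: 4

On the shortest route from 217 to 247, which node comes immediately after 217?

Candidate routes:
217 - 259 - 241 - 247: 9+14+3 = 26
217 - 245 - 259 - 241 - 247: 3+4+14+3 = 24
217 - 245 - 241 - 247: 3+19+3 = 25
Cheapest is 217 - 245 - 259 - 241 - 247 at 24 s.
So from 217 the first move is to 245.

245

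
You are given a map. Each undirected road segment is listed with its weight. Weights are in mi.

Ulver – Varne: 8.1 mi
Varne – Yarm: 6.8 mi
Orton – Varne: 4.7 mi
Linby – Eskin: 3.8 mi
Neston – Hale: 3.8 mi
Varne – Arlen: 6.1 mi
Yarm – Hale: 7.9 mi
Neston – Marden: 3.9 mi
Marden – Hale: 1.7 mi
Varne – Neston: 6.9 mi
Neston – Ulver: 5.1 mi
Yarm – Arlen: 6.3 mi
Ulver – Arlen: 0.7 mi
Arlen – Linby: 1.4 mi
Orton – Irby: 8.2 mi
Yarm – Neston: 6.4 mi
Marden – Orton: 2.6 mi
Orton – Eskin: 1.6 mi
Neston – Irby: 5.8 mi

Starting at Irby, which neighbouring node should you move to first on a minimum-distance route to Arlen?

Compare a few routes:
Irby → Neston → Ulver → Arlen: 5.8+5.1+0.7 = 11.6
Irby → Neston → Yarm → Arlen: 5.8+6.4+6.3 = 18.5
Irby → Orton → Eskin → Linby → Arlen: 8.2+1.6+3.8+1.4 = 15
The minimum is 11.6 mi via Irby → Neston → Ulver → Arlen.
So from Irby the first move is to Neston.

Neston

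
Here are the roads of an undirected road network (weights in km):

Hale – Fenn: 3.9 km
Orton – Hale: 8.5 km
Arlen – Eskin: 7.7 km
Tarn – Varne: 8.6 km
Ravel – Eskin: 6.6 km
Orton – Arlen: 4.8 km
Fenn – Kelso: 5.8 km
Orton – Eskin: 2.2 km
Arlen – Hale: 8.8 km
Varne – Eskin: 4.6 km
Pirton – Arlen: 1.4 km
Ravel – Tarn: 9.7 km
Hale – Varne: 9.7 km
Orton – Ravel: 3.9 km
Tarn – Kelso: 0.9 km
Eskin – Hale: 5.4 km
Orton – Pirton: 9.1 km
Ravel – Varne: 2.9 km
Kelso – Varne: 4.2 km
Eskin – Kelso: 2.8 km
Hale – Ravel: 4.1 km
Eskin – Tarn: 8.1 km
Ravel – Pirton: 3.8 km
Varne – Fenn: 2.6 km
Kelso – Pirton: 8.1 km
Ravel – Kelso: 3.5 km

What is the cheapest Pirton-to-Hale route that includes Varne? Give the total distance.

Shortest Pirton→Varne: Pirton → Ravel → Varne = 6.7
Best Varne to Hale: Varne → Fenn → Hale costing 6.5
Total via Varne: 6.7 + 6.5 = 13.2 km.

13.2 km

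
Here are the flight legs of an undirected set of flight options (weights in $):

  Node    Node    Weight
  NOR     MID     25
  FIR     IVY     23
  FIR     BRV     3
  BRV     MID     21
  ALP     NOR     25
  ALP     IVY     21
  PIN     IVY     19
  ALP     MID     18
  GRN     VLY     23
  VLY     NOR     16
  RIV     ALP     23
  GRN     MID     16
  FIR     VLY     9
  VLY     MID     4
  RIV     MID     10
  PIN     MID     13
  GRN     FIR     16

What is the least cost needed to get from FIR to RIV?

$23

Settle nodes by increasing distance from FIR:
FIR: 0
BRV: 3  (via FIR)
VLY: 9  (via FIR)
MID: 13  (via VLY)
GRN: 16  (via FIR)
IVY: 23  (via FIR)
RIV: 23  (via MID)
Shortest route: FIR–VLY–MID–RIV = $23.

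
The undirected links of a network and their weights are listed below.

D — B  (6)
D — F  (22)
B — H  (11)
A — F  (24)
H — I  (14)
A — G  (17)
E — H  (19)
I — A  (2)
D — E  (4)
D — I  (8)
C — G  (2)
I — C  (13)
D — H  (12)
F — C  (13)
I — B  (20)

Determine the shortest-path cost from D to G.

23

Shortest distances from D:
D: 0
E: 4  (via D)
B: 6  (via D)
I: 8  (via D)
A: 10  (via I)
H: 12  (via D)
C: 21  (via I)
F: 22  (via D)
G: 23  (via C)
Shortest route: D–I–C–G = 23.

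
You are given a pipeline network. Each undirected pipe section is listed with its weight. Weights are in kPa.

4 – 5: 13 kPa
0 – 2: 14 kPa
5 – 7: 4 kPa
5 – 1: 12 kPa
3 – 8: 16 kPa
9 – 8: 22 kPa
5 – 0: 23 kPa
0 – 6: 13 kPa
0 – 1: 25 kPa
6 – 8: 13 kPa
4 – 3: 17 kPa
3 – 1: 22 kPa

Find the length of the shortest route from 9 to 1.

60 kPa

Shortest distances from 9:
9: 0
8: 22  (via 9)
6: 35  (via 8)
3: 38  (via 8)
0: 48  (via 6)
4: 55  (via 3)
1: 60  (via 3)
Shortest route: 9–8–3–1 = 60 kPa.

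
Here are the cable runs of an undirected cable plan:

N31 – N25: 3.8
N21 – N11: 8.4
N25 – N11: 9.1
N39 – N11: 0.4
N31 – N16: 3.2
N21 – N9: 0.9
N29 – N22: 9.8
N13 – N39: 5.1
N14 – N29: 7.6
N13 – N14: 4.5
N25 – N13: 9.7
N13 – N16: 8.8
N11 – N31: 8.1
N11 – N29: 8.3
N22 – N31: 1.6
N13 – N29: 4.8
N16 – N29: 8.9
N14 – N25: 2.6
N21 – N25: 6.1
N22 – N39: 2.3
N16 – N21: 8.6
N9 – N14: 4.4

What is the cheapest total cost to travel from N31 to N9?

Compare a few routes:
N31 - N16 - N21 - N9: 3.2+8.6+0.9 = 12.7
N31 - N25 - N14 - N9: 3.8+2.6+4.4 = 10.8
The minimum is 10.8 via N31 - N25 - N14 - N9.

10.8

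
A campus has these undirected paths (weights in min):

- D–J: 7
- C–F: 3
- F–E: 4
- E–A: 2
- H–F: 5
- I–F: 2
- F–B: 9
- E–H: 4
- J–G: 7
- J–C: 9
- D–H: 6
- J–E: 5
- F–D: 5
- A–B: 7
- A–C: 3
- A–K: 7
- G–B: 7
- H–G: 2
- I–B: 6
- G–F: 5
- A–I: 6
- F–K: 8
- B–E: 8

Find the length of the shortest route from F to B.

Running Dijkstra from F:
F: 0
I: 2  (via F)
C: 3  (via F)
E: 4  (via F)
D: 5  (via F)
G: 5  (via F)
H: 5  (via F)
A: 6  (via C)
B: 8  (via I)
Shortest route: F–I–B = 8 min.

8 min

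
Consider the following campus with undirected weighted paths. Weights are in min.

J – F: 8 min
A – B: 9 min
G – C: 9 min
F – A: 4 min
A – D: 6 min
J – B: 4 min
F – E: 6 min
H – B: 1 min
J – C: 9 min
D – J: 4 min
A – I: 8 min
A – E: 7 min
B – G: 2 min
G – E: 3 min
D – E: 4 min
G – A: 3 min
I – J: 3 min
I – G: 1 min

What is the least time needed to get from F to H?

10 min

Shortest distances from F:
F: 0
A: 4  (via F)
E: 6  (via F)
G: 7  (via A)
I: 8  (via G)
J: 8  (via F)
B: 9  (via G)
D: 10  (via A)
H: 10  (via B)
Shortest route: F → A → G → B → H = 10 min.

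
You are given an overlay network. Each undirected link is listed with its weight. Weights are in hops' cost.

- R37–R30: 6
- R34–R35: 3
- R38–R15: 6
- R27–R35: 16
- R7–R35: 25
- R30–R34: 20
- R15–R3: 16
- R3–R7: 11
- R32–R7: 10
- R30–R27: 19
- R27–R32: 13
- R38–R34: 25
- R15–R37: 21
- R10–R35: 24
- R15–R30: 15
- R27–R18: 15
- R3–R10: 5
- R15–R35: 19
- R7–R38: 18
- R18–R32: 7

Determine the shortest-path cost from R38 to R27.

Shortest distances from R38:
R38: 0
R15: 6  (via R38)
R7: 18  (via R38)
R30: 21  (via R15)
R3: 22  (via R15)
R35: 25  (via R15)
R34: 25  (via R38)
R37: 27  (via R15)
R10: 27  (via R3)
R32: 28  (via R7)
R18: 35  (via R32)
R27: 40  (via R30)
Shortest route: R38 → R15 → R30 → R27 = 40 hops' cost.

40 hops' cost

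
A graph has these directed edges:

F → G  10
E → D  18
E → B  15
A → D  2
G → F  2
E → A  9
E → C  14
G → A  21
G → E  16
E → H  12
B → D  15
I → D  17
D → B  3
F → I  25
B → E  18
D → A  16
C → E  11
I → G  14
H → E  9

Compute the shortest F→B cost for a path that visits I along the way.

45

Shortest F→I: F → I = 25
Best I to B: I → D → B costing 20
Total via I: 25 + 20 = 45.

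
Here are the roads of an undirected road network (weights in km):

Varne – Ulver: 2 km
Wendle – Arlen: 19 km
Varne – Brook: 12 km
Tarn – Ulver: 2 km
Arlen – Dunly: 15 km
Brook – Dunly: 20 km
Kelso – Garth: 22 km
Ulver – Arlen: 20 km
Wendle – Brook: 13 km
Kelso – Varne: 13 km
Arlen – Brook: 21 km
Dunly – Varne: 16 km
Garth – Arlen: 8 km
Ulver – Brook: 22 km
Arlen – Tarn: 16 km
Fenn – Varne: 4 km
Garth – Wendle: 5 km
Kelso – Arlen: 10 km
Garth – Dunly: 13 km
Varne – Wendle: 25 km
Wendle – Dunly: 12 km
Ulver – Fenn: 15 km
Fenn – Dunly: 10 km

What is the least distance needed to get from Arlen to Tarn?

Compare a few routes:
Arlen–Tarn: 16 = 16
Arlen–Ulver–Tarn: 20+2 = 22
The minimum is 16 km via Arlen–Tarn.

16 km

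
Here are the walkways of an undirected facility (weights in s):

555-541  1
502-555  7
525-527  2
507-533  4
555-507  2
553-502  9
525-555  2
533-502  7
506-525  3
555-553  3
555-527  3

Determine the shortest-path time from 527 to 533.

9 s

Compare a few routes:
527–555–507–533: 3+2+4 = 9
527–525–555–507–533: 2+2+2+4 = 10
527–525–555–502–533: 2+2+7+7 = 18
527–555–502–533: 3+7+7 = 17
Cheapest is 527–555–507–533 at 9 s.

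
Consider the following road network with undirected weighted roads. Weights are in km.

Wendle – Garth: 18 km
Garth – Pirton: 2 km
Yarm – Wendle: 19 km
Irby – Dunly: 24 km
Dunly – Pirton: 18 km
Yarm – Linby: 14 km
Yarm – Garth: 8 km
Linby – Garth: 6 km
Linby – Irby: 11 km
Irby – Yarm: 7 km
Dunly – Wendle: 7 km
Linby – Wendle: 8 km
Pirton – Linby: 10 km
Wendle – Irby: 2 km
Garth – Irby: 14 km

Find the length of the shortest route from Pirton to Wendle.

Enumerating some paths:
Pirton → Garth → Linby → Wendle: 2+6+8 = 16
Pirton → Garth → Irby → Wendle: 2+14+2 = 18
Cheapest is Pirton → Garth → Linby → Wendle at 16 km.

16 km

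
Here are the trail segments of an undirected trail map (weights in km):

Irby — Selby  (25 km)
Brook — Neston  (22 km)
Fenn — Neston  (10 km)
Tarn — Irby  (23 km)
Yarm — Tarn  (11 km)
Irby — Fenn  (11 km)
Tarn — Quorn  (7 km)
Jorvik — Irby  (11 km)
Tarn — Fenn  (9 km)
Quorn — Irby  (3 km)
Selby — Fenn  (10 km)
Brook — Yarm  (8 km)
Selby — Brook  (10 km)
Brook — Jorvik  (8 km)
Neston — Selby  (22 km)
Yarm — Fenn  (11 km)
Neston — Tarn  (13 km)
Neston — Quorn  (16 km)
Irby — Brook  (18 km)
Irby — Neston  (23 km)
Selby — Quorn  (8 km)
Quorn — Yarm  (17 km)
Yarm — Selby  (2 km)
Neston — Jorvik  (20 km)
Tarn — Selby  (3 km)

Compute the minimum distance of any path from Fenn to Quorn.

Running Dijkstra from Fenn:
Fenn: 0
Tarn: 9  (via Fenn)
Selby: 10  (via Fenn)
Neston: 10  (via Fenn)
Yarm: 11  (via Fenn)
Irby: 11  (via Fenn)
Quorn: 14  (via Irby)
Shortest route: Fenn → Irby → Quorn = 14 km.

14 km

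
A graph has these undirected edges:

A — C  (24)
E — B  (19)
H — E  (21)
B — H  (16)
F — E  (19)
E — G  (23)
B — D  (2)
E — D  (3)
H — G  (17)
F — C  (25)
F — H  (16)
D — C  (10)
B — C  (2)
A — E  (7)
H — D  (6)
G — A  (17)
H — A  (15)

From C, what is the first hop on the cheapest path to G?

Candidate routes:
C - B - D - E - G: 2+2+3+23 = 30
C - B - D - H - G: 2+2+6+17 = 27
The minimum is 27 via C - B - D - H - G.
So from C the first move is to B.

B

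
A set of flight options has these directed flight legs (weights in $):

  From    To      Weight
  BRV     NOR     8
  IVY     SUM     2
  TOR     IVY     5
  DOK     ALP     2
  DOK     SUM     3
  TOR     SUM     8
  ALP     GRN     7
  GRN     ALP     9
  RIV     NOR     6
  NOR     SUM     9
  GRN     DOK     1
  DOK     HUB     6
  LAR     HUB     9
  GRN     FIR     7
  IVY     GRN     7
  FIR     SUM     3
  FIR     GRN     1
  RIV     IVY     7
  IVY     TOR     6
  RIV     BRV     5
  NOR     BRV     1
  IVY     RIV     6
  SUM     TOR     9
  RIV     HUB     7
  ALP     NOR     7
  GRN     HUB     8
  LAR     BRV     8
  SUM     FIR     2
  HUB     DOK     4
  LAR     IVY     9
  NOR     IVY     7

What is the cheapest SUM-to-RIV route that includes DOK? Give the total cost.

$26

Best SUM to DOK: SUM–FIR–GRN–DOK costing 4
Best DOK to RIV: DOK–ALP–NOR–IVY–RIV costing 22
Total via DOK: 4 + 22 = $26.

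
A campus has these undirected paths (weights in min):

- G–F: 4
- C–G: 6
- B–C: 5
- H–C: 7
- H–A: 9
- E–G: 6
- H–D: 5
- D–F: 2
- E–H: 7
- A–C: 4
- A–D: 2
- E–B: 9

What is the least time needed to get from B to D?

11 min

Shortest distances from B:
B: 0
C: 5  (via B)
A: 9  (via C)
E: 9  (via B)
D: 11  (via A)
Shortest route: B–C–A–D = 11 min.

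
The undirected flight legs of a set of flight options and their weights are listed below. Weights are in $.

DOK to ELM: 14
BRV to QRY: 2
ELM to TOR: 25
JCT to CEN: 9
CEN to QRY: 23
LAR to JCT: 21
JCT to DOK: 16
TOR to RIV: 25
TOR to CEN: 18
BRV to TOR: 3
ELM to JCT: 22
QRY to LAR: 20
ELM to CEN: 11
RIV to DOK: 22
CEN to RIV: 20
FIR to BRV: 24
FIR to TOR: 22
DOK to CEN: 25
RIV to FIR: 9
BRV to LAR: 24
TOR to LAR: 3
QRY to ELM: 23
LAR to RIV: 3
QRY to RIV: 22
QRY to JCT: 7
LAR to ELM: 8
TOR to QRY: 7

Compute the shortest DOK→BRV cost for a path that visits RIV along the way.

$31

Shortest DOK→RIV: DOK → RIV = 22
Best RIV to BRV: RIV → LAR → TOR → BRV costing 9
Total via RIV: 22 + 9 = $31.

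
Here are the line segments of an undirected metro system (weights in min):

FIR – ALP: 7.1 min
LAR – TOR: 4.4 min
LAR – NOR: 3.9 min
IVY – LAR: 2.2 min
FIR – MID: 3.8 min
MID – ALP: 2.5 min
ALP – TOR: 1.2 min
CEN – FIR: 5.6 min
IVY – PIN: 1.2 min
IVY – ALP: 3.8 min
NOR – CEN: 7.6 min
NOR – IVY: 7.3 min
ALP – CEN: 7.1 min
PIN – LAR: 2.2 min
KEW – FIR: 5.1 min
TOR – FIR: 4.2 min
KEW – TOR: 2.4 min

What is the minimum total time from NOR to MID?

12 min

Compare a few routes:
NOR–LAR–TOR–ALP–MID: 3.9+4.4+1.2+2.5 = 12
NOR–LAR–PIN–IVY–ALP–MID: 3.9+2.2+1.2+3.8+2.5 = 13.6
NOR–LAR–IVY–ALP–MID: 3.9+2.2+3.8+2.5 = 12.4
NOR–IVY–ALP–MID: 7.3+3.8+2.5 = 13.6
The minimum is 12 min via NOR–LAR–TOR–ALP–MID.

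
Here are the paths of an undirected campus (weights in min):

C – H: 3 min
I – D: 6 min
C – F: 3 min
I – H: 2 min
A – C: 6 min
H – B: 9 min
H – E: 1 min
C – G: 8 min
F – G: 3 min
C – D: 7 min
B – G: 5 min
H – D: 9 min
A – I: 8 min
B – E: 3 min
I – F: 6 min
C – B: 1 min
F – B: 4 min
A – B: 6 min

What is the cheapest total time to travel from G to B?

5 min

Candidate routes:
G → F → C → B: 3+3+1 = 7
G → F → B: 3+4 = 7
G → B: 5 = 5
Cheapest is G → B at 5 min.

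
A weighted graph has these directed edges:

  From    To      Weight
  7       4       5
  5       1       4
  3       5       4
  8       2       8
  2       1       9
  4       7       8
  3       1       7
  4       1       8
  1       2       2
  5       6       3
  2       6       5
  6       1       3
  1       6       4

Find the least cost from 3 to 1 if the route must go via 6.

Best 3 to 6: 3 → 5 → 6 costing 7
Shortest 6→1: 6 → 1 = 3
Total via 6: 7 + 3 = 10.

10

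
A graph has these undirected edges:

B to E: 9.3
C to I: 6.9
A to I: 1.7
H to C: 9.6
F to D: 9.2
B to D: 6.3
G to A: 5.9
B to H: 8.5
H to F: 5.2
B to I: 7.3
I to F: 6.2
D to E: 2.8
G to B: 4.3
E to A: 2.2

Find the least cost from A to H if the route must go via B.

Shortest A→B: A–I–B = 9
Shortest B→H: B–H = 8.5
Total via B: 9 + 8.5 = 17.5.

17.5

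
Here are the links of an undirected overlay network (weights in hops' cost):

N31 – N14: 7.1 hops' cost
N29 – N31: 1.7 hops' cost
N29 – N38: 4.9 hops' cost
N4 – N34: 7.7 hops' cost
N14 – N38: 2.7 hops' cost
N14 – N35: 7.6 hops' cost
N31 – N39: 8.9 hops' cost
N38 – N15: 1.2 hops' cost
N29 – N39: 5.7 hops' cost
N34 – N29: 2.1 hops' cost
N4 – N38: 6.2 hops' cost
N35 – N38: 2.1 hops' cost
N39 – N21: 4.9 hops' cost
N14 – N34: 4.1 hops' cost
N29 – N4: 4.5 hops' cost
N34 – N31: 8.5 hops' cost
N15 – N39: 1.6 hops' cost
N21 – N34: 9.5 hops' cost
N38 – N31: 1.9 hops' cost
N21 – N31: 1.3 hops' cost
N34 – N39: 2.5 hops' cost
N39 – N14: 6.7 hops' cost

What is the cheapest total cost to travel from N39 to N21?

Settle nodes by increasing distance from N39:
N39: 0
N15: 1.6  (via N39)
N34: 2.5  (via N39)
N38: 2.8  (via N15)
N29: 4.6  (via N34)
N31: 4.7  (via N38)
N35: 4.9  (via N38)
N21: 4.9  (via N39)
Shortest route: N39–N21 = 4.9 hops' cost.

4.9 hops' cost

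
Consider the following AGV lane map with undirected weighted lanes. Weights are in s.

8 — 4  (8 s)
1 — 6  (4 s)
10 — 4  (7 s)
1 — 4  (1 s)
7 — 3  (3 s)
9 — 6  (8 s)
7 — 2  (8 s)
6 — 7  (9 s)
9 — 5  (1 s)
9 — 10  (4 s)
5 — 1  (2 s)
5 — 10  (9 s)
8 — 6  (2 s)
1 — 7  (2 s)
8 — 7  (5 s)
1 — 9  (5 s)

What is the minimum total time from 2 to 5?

12 s

Settle nodes by increasing distance from 2:
2: 0
7: 8  (via 2)
1: 10  (via 7)
3: 11  (via 7)
4: 11  (via 1)
5: 12  (via 1)
Shortest route: 2–7–1–5 = 12 s.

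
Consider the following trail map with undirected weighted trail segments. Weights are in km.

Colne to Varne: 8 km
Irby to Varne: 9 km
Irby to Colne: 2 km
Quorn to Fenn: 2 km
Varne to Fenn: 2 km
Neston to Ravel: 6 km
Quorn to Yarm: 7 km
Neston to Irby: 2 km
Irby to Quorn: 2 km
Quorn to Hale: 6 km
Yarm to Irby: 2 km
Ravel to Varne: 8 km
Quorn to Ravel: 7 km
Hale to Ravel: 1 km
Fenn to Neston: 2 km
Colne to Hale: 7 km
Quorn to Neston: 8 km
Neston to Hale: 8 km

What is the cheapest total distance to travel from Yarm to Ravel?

Settle nodes by increasing distance from Yarm:
Yarm: 0
Irby: 2  (via Yarm)
Neston: 4  (via Irby)
Colne: 4  (via Irby)
Quorn: 4  (via Irby)
Fenn: 6  (via Neston)
Varne: 8  (via Fenn)
Ravel: 10  (via Neston)
Shortest route: Yarm–Irby–Neston–Ravel = 10 km.

10 km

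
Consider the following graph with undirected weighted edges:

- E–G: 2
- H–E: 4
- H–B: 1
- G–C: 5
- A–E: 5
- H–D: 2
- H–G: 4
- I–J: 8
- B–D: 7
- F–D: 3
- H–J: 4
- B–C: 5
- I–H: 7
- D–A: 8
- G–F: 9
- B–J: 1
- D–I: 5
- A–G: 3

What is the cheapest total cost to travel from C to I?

Candidate routes:
C → B → J → I: 5+1+8 = 14
C → G → H → D → I: 5+4+2+5 = 16
C → B → H → I: 5+1+7 = 13
The minimum is 13 via C → B → H → I.

13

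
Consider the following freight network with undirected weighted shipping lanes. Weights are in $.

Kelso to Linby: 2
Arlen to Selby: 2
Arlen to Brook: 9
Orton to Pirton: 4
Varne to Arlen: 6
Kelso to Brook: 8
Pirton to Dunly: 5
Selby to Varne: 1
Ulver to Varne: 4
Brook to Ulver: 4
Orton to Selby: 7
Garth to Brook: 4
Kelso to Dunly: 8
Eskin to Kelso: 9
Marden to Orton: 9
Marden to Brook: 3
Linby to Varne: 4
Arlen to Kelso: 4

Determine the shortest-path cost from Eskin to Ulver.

$19

Settle nodes by increasing distance from Eskin:
Eskin: 0
Kelso: 9  (via Eskin)
Linby: 11  (via Kelso)
Arlen: 13  (via Kelso)
Varne: 15  (via Linby)
Selby: 15  (via Arlen)
Dunly: 17  (via Kelso)
Brook: 17  (via Kelso)
Ulver: 19  (via Varne)
Shortest route: Eskin–Kelso–Linby–Varne–Ulver = $19.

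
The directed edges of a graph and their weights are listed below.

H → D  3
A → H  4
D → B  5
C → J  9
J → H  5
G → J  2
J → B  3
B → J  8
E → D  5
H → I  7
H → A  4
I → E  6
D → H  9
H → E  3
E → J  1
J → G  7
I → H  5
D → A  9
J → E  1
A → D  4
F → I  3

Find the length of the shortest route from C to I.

Compare a few routes:
C - J - E - D - A - H - I: 9+1+5+9+4+7 = 35
C - J - H - I: 9+5+7 = 21
C - J - E - D - H - I: 9+1+5+9+7 = 31
The minimum is 21 via C - J - H - I.

21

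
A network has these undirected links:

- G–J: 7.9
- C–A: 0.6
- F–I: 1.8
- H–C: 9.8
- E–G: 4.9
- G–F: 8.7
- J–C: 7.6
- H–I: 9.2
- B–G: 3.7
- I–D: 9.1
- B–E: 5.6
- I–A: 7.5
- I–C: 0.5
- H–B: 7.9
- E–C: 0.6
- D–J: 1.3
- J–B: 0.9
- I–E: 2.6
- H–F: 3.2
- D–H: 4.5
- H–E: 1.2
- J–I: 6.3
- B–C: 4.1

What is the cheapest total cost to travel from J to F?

Enumerating some paths:
J - B - C - I - F: 0.9+4.1+0.5+1.8 = 7.3
J - I - F: 6.3+1.8 = 8.1
The minimum is 7.3 via J - B - C - I - F.

7.3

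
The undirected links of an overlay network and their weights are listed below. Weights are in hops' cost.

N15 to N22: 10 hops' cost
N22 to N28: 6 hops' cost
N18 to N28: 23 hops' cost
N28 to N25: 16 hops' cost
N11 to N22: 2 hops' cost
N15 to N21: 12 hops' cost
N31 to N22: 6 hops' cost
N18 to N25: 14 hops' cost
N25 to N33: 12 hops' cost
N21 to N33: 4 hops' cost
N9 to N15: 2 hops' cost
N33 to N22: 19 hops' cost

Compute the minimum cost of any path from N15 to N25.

Shortest distances from N15:
N15: 0
N9: 2  (via N15)
N22: 10  (via N15)
N11: 12  (via N22)
N21: 12  (via N15)
N28: 16  (via N22)
N33: 16  (via N21)
N31: 16  (via N22)
N25: 28  (via N33)
Shortest route: N15 → N21 → N33 → N25 = 28 hops' cost.

28 hops' cost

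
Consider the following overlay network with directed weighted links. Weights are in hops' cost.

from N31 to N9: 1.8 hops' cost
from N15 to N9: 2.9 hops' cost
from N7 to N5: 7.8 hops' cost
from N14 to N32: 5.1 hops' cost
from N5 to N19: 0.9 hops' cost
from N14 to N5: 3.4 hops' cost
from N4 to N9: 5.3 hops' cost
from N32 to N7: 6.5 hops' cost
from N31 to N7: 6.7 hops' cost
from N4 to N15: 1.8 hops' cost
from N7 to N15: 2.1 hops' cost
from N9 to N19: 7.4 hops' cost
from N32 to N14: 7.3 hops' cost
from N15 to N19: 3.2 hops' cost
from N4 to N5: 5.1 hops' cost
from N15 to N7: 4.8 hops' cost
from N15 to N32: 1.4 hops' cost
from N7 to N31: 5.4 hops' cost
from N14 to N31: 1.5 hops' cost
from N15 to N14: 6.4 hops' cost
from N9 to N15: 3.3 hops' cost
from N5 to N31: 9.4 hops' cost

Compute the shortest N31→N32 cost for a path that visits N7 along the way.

10.2 hops' cost

Best N31 to N7: N31 → N7 costing 6.7
Shortest N7→N32: N7 → N15 → N32 = 3.5
Total via N7: 6.7 + 3.5 = 10.2 hops' cost.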